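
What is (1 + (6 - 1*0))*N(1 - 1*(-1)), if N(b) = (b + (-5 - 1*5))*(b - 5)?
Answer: 168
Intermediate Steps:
N(b) = (-10 + b)*(-5 + b) (N(b) = (b + (-5 - 5))*(-5 + b) = (b - 10)*(-5 + b) = (-10 + b)*(-5 + b))
(1 + (6 - 1*0))*N(1 - 1*(-1)) = (1 + (6 - 1*0))*(50 + (1 - 1*(-1))² - 15*(1 - 1*(-1))) = (1 + (6 + 0))*(50 + (1 + 1)² - 15*(1 + 1)) = (1 + 6)*(50 + 2² - 15*2) = 7*(50 + 4 - 30) = 7*24 = 168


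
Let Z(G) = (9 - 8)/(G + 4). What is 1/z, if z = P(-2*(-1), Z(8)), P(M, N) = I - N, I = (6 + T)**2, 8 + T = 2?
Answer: -12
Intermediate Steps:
T = -6 (T = -8 + 2 = -6)
Z(G) = 1/(4 + G)
I = 0 (I = (6 - 6)**2 = 0**2 = 0)
P(M, N) = -N (P(M, N) = 0 - N = -N)
z = -1/12 (z = -1/(4 + 8) = -1/12 ≈ -0.083333)
1/z = 1/(-1/12) = -12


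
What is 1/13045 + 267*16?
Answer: 55728241/13045 ≈ 4272.0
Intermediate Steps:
1/13045 + 267*16 = 1/13045 + 4272 = 55728241/13045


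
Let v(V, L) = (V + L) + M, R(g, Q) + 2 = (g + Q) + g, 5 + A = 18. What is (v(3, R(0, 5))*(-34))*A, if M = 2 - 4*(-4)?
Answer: -10608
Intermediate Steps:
A = 13 (A = -5 + 18 = 13)
R(g, Q) = -2 + Q + 2*g (R(g, Q) = -2 + ((g + Q) + g) = -2 + ((Q + g) + g) = -2 + (Q + 2*g) = -2 + Q + 2*g)
M = 18 (M = 2 + 16 = 18)
v(V, L) = 18 + L + V (v(V, L) = (V + L) + 18 = (L + V) + 18 = 18 + L + V)
(v(3, R(0, 5))*(-34))*A = ((18 + (-2 + 5 + 2*0) + 3)*(-34))*13 = ((18 + (-2 + 5 + 0) + 3)*(-34))*13 = ((18 + 3 + 3)*(-34))*13 = (24*(-34))*13 = -816*13 = -10608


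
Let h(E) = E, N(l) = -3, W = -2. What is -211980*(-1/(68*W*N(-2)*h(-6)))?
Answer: -17665/204 ≈ -86.593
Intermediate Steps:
-211980*(-1/(68*W*N(-2)*h(-6))) = -211980/(-(-204)*(-2)*(-6)) = -211980/(-68*6*(-6)) = -211980/((-408*(-6))) = -211980/2448 = -211980*1/2448 = -17665/204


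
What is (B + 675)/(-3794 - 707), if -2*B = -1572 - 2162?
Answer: -2542/4501 ≈ -0.56476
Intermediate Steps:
B = 1867 (B = -(-1572 - 2162)/2 = -1/2*(-3734) = 1867)
(B + 675)/(-3794 - 707) = (1867 + 675)/(-3794 - 707) = 2542/(-4501) = 2542*(-1/4501) = -2542/4501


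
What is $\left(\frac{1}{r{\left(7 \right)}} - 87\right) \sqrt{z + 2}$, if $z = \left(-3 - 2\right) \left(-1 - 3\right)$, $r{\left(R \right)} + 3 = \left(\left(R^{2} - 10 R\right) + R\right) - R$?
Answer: $- \frac{2089 \sqrt{22}}{24} \approx -408.26$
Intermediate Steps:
$r{\left(R \right)} = -3 + R^{2} - 10 R$ ($r{\left(R \right)} = -3 - \left(- R^{2} + 10 R\right) = -3 + \left(R^{2} - 10 R\right) = -3 + R^{2} - 10 R$)
$z = 20$ ($z = - 5 \left(-1 - 3\right) = \left(-5\right) \left(-4\right) = 20$)
$\left(\frac{1}{r{\left(7 \right)}} - 87\right) \sqrt{z + 2} = \left(\frac{1}{-3 + 7^{2} - 70} - 87\right) \sqrt{20 + 2} = \left(\frac{1}{-3 + 49 - 70} - 87\right) \sqrt{22} = \left(\frac{1}{-24} - 87\right) \sqrt{22} = \left(- \frac{1}{24} - 87\right) \sqrt{22} = - \frac{2089 \sqrt{22}}{24}$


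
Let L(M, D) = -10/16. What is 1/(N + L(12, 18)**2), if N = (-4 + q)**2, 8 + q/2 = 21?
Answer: 64/31001 ≈ 0.0020644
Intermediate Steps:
L(M, D) = -5/8 (L(M, D) = -10*1/16 = -5/8)
q = 26 (q = -16 + 2*21 = -16 + 42 = 26)
N = 484 (N = (-4 + 26)**2 = 22**2 = 484)
1/(N + L(12, 18)**2) = 1/(484 + (-5/8)**2) = 1/(484 + 25/64) = 1/(31001/64) = 64/31001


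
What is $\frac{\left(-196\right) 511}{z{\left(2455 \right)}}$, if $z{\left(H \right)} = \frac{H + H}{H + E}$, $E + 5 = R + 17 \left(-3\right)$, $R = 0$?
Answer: $- \frac{120137122}{2455} \approx -48936.0$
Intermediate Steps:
$E = -56$ ($E = -5 + \left(0 + 17 \left(-3\right)\right) = -5 + \left(0 - 51\right) = -5 - 51 = -56$)
$z{\left(H \right)} = \frac{2 H}{-56 + H}$ ($z{\left(H \right)} = \frac{H + H}{H - 56} = \frac{2 H}{-56 + H}$)
$\frac{\left(-196\right) 511}{z{\left(2455 \right)}} = \frac{\left(-196\right) 511}{2 \cdot 2455 \frac{1}{-56 + 2455}} = - \frac{100156}{2 \cdot 2455 \cdot \frac{1}{2399}} = - \frac{100156}{\frac{4910}{2399}} = \left(-100156\right) \frac{2399}{4910} = - \frac{120137122}{2455}$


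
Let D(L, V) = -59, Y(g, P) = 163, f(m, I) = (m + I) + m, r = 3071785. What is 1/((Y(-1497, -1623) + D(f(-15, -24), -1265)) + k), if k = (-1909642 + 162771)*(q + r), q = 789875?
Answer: -1/6745821865756 ≈ -1.4824e-13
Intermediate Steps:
f(m, I) = I + 2*m (f(m, I) = (I + m) + m = I + 2*m)
k = -6745821865860 (k = (-1909642 + 162771)*(789875 + 3071785) = -1746871*3861660 = -6745821865860)
1/((Y(-1497, -1623) + D(f(-15, -24), -1265)) + k) = 1/((163 - 59) - 6745821865860) = 1/(104 - 6745821865860) = 1/(-6745821865756) = -1/6745821865756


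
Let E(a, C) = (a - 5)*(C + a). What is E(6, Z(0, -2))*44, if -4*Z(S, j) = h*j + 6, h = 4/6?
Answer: 638/3 ≈ 212.67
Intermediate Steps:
h = ⅔ (h = 4*(⅙) = ⅔ ≈ 0.66667)
Z(S, j) = -3/2 - j/6 (Z(S, j) = -(2*j/3 + 6)/4 = -(6 + 2*j/3)/4 = -3/2 - j/6)
E(a, C) = (-5 + a)*(C + a)
E(6, Z(0, -2))*44 = (6² - 5*(-3/2 - ⅙*(-2)) - 5*6 + (-3/2 - ⅙*(-2))*6)*44 = (36 - 5*(-3/2 + ⅓) - 30 + (-3/2 + ⅓)*6)*44 = (36 - 5*(-7/6) - 30 - 7/6*6)*44 = (36 + 35/6 - 30 - 7)*44 = (29/6)*44 = 638/3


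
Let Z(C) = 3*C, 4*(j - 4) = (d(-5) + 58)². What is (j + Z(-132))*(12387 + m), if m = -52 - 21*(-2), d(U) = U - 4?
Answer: 10310041/4 ≈ 2.5775e+6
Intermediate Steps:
d(U) = -4 + U
m = -10 (m = -52 + 42 = -10)
j = 2417/4 (j = 4 + ((-4 - 5) + 58)²/4 = 4 + (-9 + 58)²/4 = 4 + (¼)*49² = 4 + (¼)*2401 = 4 + 2401/4 = 2417/4 ≈ 604.25)
(j + Z(-132))*(12387 + m) = (2417/4 + 3*(-132))*(12387 - 10) = (2417/4 - 396)*12377 = (833/4)*12377 = 10310041/4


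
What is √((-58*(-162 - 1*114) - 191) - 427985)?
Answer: 2*I*√103042 ≈ 642.0*I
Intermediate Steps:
√((-58*(-162 - 1*114) - 191) - 427985) = √((-58*(-162 - 114) - 191) - 427985) = √((-58*(-276) - 191) - 427985) = √((16008 - 191) - 427985) = √(15817 - 427985) = √(-412168) = 2*I*√103042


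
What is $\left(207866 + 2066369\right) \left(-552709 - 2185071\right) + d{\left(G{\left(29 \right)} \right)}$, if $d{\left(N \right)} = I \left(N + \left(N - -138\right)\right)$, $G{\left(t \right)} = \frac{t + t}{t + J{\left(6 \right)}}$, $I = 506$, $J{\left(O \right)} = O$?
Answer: $- \frac{217922425937824}{35} \approx -6.2264 \cdot 10^{12}$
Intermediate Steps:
$G{\left(t \right)} = \frac{2 t}{6 + t}$ ($G{\left(t \right)} = \frac{t + t}{t + 6} = \frac{2 t}{6 + t}$)
$d{\left(N \right)} = 69828 + 1012 N$ ($d{\left(N \right)} = 506 \left(N + \left(N - -138\right)\right) = 506 \left(N + \left(N + 138\right)\right) = 506 \left(N + \left(138 + N\right)\right) = 506 \left(138 + 2 N\right) = 69828 + 1012 N$)
$\left(207866 + 2066369\right) \left(-552709 - 2185071\right) + d{\left(G{\left(29 \right)} \right)} = \left(207866 + 2066369\right) \left(-552709 - 2185071\right) + \left(69828 + 1012 \cdot 2 \cdot 29 \frac{1}{6 + 29}\right) = 2274235 \left(-2737780\right) + \left(69828 + 1012 \cdot 2 \cdot 29 \cdot \frac{1}{35}\right) = -6226355098300 + \left(69828 + 1012 \cdot 2 \cdot 29 \cdot \frac{1}{35}\right) = -6226355098300 + \left(69828 + 1012 \cdot \frac{58}{35}\right) = -6226355098300 + \left(69828 + \frac{58696}{35}\right) = -6226355098300 + \frac{2502676}{35} = - \frac{217922425937824}{35}$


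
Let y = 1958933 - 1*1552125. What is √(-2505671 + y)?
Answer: 3*I*√233207 ≈ 1448.7*I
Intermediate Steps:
y = 406808 (y = 1958933 - 1552125 = 406808)
√(-2505671 + y) = √(-2505671 + 406808) = √(-2098863) = 3*I*√233207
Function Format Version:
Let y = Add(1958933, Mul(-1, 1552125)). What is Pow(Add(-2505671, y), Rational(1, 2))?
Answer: Mul(3, I, Pow(233207, Rational(1, 2))) ≈ Mul(1448.7, I)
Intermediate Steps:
y = 406808 (y = Add(1958933, -1552125) = 406808)
Pow(Add(-2505671, y), Rational(1, 2)) = Pow(Add(-2505671, 406808), Rational(1, 2)) = Pow(-2098863, Rational(1, 2)) = Mul(3, I, Pow(233207, Rational(1, 2)))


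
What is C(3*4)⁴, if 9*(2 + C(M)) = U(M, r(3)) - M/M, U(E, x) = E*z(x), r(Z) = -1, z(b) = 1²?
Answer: 2401/6561 ≈ 0.36595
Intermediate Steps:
z(b) = 1
U(E, x) = E (U(E, x) = E*1 = E)
C(M) = -19/9 + M/9 (C(M) = -2 + (M - M/M)/9 = -2 + (M - 1*1)/9 = -2 + (M - 1)/9 = -2 + (-1 + M)/9 = -2 + (-⅑ + M/9) = -19/9 + M/9)
C(3*4)⁴ = (-19/9 + (3*4)/9)⁴ = (-19/9 + (⅑)*12)⁴ = (-19/9 + 4/3)⁴ = (-7/9)⁴ = 2401/6561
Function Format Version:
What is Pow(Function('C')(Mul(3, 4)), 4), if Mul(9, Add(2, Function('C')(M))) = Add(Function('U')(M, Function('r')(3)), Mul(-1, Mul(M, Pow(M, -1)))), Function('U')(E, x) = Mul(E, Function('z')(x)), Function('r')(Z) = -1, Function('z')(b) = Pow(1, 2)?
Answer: Rational(2401, 6561) ≈ 0.36595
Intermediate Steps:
Function('z')(b) = 1
Function('U')(E, x) = E (Function('U')(E, x) = Mul(E, 1) = E)
Function('C')(M) = Add(Rational(-19, 9), Mul(Rational(1, 9), M)) (Function('C')(M) = Add(-2, Mul(Rational(1, 9), Add(M, Mul(-1, Mul(M, Pow(M, -1)))))) = Add(-2, Mul(Rational(1, 9), Add(M, Mul(-1, 1)))) = Add(-2, Mul(Rational(1, 9), Add(M, -1))) = Add(-2, Mul(Rational(1, 9), Add(-1, M))) = Add(-2, Add(Rational(-1, 9), Mul(Rational(1, 9), M))) = Add(Rational(-19, 9), Mul(Rational(1, 9), M)))
Pow(Function('C')(Mul(3, 4)), 4) = Pow(Add(Rational(-19, 9), Mul(Rational(1, 9), Mul(3, 4))), 4) = Pow(Add(Rational(-19, 9), Mul(Rational(1, 9), 12)), 4) = Pow(Add(Rational(-19, 9), Rational(4, 3)), 4) = Pow(Rational(-7, 9), 4) = Rational(2401, 6561)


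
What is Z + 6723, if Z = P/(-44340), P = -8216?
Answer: 74526509/11085 ≈ 6723.2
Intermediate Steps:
Z = 2054/11085 (Z = -8216/(-44340) = -8216*(-1/44340) = 2054/11085 ≈ 0.18530)
Z + 6723 = 2054/11085 + 6723 = 74526509/11085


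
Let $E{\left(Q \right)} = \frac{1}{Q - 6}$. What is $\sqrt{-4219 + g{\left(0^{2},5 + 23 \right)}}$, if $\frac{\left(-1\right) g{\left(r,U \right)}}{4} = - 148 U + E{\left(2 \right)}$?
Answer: $\sqrt{12358} \approx 111.17$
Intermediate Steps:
$E{\left(Q \right)} = \frac{1}{-6 + Q}$
$g{\left(r,U \right)} = 1 + 592 U$ ($g{\left(r,U \right)} = - 4 \left(- 148 U + \frac{1}{-6 + 2}\right) = - 4 \left(- 148 U + \frac{1}{-4}\right) = - 4 \left(- 148 U - \frac{1}{4}\right) = - 4 \left(- \frac{1}{4} - 148 U\right) = 1 + 592 U$)
$\sqrt{-4219 + g{\left(0^{2},5 + 23 \right)}} = \sqrt{-4219 + \left(1 + 592 \left(5 + 23\right)\right)} = \sqrt{-4219 + \left(1 + 592 \cdot 28\right)} = \sqrt{-4219 + \left(1 + 16576\right)} = \sqrt{-4219 + 16577} = \sqrt{12358}$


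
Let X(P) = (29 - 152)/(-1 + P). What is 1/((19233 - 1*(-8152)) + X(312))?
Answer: 311/8516612 ≈ 3.6517e-5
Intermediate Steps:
X(P) = -123/(-1 + P)
1/((19233 - 1*(-8152)) + X(312)) = 1/((19233 - 1*(-8152)) - 123/(-1 + 312)) = 1/((19233 + 8152) - 123/311) = 1/(27385 - 123*1/311) = 1/(27385 - 123/311) = 1/(8516612/311) = 311/8516612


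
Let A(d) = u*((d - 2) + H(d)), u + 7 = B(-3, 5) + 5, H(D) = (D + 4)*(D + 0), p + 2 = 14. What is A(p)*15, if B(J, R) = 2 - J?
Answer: 9090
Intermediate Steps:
p = 12 (p = -2 + 14 = 12)
H(D) = D*(4 + D) (H(D) = (4 + D)*D = D*(4 + D))
u = 3 (u = -7 + ((2 - 1*(-3)) + 5) = -7 + ((2 + 3) + 5) = -7 + (5 + 5) = -7 + 10 = 3)
A(d) = -6 + 3*d + 3*d*(4 + d) (A(d) = 3*((d - 2) + d*(4 + d)) = 3*((-2 + d) + d*(4 + d)) = 3*(-2 + d + d*(4 + d)) = -6 + 3*d + 3*d*(4 + d))
A(p)*15 = (-6 + 3*12 + 3*12*(4 + 12))*15 = (-6 + 36 + 3*12*16)*15 = (-6 + 36 + 576)*15 = 606*15 = 9090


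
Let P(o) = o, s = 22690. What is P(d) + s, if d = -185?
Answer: 22505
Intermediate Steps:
P(d) + s = -185 + 22690 = 22505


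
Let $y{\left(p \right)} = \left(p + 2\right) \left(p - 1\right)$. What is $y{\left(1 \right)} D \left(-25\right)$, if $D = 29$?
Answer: $0$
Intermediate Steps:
$y{\left(p \right)} = \left(-1 + p\right) \left(2 + p\right)$ ($y{\left(p \right)} = \left(2 + p\right) \left(-1 + p\right) = \left(-1 + p\right) \left(2 + p\right)$)
$y{\left(1 \right)} D \left(-25\right) = \left(-2 + 1 + 1^{2}\right) 29 \left(-25\right) = \left(-2 + 1 + 1\right) 29 \left(-25\right) = 0 \cdot 29 \left(-25\right) = 0 \left(-25\right) = 0$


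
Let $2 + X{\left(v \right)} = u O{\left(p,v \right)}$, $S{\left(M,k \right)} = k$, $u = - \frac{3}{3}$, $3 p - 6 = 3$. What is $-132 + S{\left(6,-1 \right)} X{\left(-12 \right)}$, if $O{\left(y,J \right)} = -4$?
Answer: $-134$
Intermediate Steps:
$p = 3$ ($p = 2 + \frac{1}{3} \cdot 3 = 2 + 1 = 3$)
$u = -1$ ($u = \left(-3\right) \frac{1}{3} = -1$)
$X{\left(v \right)} = 2$ ($X{\left(v \right)} = -2 - -4 = -2 + 4 = 2$)
$-132 + S{\left(6,-1 \right)} X{\left(-12 \right)} = -132 - 2 = -134$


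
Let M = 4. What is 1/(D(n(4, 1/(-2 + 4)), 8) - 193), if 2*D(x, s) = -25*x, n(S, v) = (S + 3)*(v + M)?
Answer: -4/2347 ≈ -0.0017043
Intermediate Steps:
n(S, v) = (3 + S)*(4 + v) (n(S, v) = (S + 3)*(v + 4) = (3 + S)*(4 + v))
D(x, s) = -25*x/2 (D(x, s) = (-25*x)/2 = -25*x/2)
1/(D(n(4, 1/(-2 + 4)), 8) - 193) = 1/(-25*(12 + 3/(-2 + 4) + 4*4 + 4/(-2 + 4))/2 - 193) = 1/(-25*(12 + 3/2 + 16 + 4/2)/2 - 193) = 1/(-25*(12 + 3*(½) + 16 + 4*(½))/2 - 193) = 1/(-25*(12 + 3/2 + 16 + 2)/2 - 193) = 1/(-25/2*63/2 - 193) = 1/(-1575/4 - 193) = 1/(-2347/4) = -4/2347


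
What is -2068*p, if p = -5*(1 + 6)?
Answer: 72380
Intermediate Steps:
p = -35 (p = -5*7 = -35)
-2068*p = -2068*(-35) = 72380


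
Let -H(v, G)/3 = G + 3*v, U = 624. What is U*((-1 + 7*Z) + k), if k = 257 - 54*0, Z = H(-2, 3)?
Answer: 199056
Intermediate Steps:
H(v, G) = -9*v - 3*G (H(v, G) = -3*(G + 3*v) = -9*v - 3*G)
Z = 9 (Z = -9*(-2) - 3*3 = 18 - 9 = 9)
k = 257 (k = 257 - 1*0 = 257 + 0 = 257)
U*((-1 + 7*Z) + k) = 624*((-1 + 7*9) + 257) = 624*((-1 + 63) + 257) = 624*(62 + 257) = 624*319 = 199056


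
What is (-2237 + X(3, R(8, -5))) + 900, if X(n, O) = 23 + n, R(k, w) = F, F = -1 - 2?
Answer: -1311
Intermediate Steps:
F = -3
R(k, w) = -3
(-2237 + X(3, R(8, -5))) + 900 = (-2237 + (23 + 3)) + 900 = (-2237 + 26) + 900 = -2211 + 900 = -1311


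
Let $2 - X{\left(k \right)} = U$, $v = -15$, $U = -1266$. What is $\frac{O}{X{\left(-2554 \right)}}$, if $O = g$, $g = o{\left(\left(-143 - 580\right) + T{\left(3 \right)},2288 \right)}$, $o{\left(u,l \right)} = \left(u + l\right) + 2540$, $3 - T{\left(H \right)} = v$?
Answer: $\frac{4123}{1268} \approx 3.2516$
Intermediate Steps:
$X{\left(k \right)} = 1268$ ($X{\left(k \right)} = 2 - -1266 = 2 + 1266 = 1268$)
$T{\left(H \right)} = 18$ ($T{\left(H \right)} = 3 - -15 = 3 + 15 = 18$)
$o{\left(u,l \right)} = 2540 + l + u$ ($o{\left(u,l \right)} = \left(l + u\right) + 2540 = 2540 + l + u$)
$g = 4123$ ($g = 2540 + 2288 + \left(\left(-143 - 580\right) + 18\right) = 2540 + 2288 + \left(-723 + 18\right) = 2540 + 2288 - 705 = 4123$)
$O = 4123$
$\frac{O}{X{\left(-2554 \right)}} = \frac{4123}{1268}$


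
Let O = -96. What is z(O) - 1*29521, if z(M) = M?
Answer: -29617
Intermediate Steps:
z(O) - 1*29521 = -96 - 1*29521 = -96 - 29521 = -29617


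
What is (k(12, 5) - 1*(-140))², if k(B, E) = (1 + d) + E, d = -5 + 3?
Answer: 20736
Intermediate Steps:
d = -2
k(B, E) = -1 + E (k(B, E) = (1 - 2) + E = -1 + E)
(k(12, 5) - 1*(-140))² = ((-1 + 5) - 1*(-140))² = (4 + 140)² = 144² = 20736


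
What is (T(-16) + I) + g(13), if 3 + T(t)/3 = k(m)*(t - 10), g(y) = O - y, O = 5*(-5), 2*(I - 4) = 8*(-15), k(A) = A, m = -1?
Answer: -25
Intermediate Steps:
I = -56 (I = 4 + (8*(-15))/2 = 4 + (½)*(-120) = 4 - 60 = -56)
O = -25
g(y) = -25 - y
T(t) = 21 - 3*t (T(t) = -9 + 3*(-(t - 10)) = -9 + 3*(-(-10 + t)) = -9 + 3*(10 - t) = -9 + (30 - 3*t) = 21 - 3*t)
(T(-16) + I) + g(13) = ((21 - 3*(-16)) - 56) + (-25 - 1*13) = ((21 + 48) - 56) + (-25 - 13) = (69 - 56) - 38 = 13 - 38 = -25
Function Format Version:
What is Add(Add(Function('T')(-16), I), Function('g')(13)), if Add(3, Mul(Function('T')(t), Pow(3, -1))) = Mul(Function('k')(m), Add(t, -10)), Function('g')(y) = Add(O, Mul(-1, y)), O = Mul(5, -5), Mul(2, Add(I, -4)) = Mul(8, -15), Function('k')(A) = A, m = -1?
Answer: -25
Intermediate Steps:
I = -56 (I = Add(4, Mul(Rational(1, 2), Mul(8, -15))) = Add(4, Mul(Rational(1, 2), -120)) = Add(4, -60) = -56)
O = -25
Function('g')(y) = Add(-25, Mul(-1, y))
Function('T')(t) = Add(21, Mul(-3, t)) (Function('T')(t) = Add(-9, Mul(3, Mul(-1, Add(t, -10)))) = Add(-9, Mul(3, Mul(-1, Add(-10, t)))) = Add(-9, Mul(3, Add(10, Mul(-1, t)))) = Add(-9, Add(30, Mul(-3, t))) = Add(21, Mul(-3, t)))
Add(Add(Function('T')(-16), I), Function('g')(13)) = Add(Add(Add(21, Mul(-3, -16)), -56), Add(-25, Mul(-1, 13))) = Add(Add(Add(21, 48), -56), Add(-25, -13)) = Add(Add(69, -56), -38) = Add(13, -38) = -25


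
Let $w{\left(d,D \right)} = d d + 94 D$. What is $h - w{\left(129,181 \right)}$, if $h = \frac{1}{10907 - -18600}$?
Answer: $- \frac{993058084}{29507} \approx -33655.0$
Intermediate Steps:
$w{\left(d,D \right)} = d^{2} + 94 D$
$h = \frac{1}{29507}$ ($h = \frac{1}{10907 + 18600} = \frac{1}{29507} \approx 3.389 \cdot 10^{-5}$)
$h - w{\left(129,181 \right)} = \frac{1}{29507} - \left(129^{2} + 94 \cdot 181\right) = \frac{1}{29507} - \left(16641 + 17014\right) = \frac{1}{29507} - 33655 = - \frac{993058084}{29507}$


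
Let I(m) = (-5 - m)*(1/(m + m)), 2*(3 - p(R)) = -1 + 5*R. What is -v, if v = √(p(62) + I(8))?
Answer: -I*√2437/4 ≈ -12.341*I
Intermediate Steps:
p(R) = 7/2 - 5*R/2 (p(R) = 3 - (-1 + 5*R)/2 = 3 + (½ - 5*R/2) = 7/2 - 5*R/2)
I(m) = (-5 - m)/(2*m) (I(m) = (-5 - m)*(1/(2*m)) = (-5 - m)/(2*m))
v = I*√2437/4 (v = √((7/2 - 5/2*62) + (½)*(-5 - 1*8)/8) = √((7/2 - 155) + (½)*(⅛)*(-5 - 8)) = √(-303/2 + (½)*(⅛)*(-13)) = √(-303/2 - 13/16) = √(-2437/16) = I*√2437/4 ≈ 12.341*I)
-v = -I*√2437/4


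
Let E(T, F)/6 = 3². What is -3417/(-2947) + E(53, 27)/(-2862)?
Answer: 178154/156191 ≈ 1.1406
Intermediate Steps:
E(T, F) = 54 (E(T, F) = 6*3² = 6*9 = 54)
-3417/(-2947) + E(53, 27)/(-2862) = -3417/(-2947) + 54/(-2862) = -3417*(-1/2947) + 54*(-1/2862) = 3417/2947 - 1/53 = 178154/156191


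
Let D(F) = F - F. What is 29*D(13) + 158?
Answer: 158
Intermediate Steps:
D(F) = 0
29*D(13) + 158 = 29*0 + 158 = 0 + 158 = 158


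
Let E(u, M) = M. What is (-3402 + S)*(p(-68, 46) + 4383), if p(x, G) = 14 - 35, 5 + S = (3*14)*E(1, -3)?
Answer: -15410946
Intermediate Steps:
S = -131 (S = -5 + (3*14)*(-3) = -5 + 42*(-3) = -5 - 126 = -131)
p(x, G) = -21
(-3402 + S)*(p(-68, 46) + 4383) = (-3402 - 131)*(-21 + 4383) = -3533*4362 = -15410946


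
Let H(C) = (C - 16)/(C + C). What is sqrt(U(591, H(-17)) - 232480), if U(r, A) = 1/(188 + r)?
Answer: I*sqrt(141078394901)/779 ≈ 482.16*I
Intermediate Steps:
H(C) = (-16 + C)/(2*C) (H(C) = (-16 + C)/((2*C)) = (-16 + C)*(1/(2*C)) = (-16 + C)/(2*C))
sqrt(U(591, H(-17)) - 232480) = sqrt(1/(188 + 591) - 232480) = sqrt(1/779 - 232480) = sqrt(-181101919/779) = I*sqrt(141078394901)/779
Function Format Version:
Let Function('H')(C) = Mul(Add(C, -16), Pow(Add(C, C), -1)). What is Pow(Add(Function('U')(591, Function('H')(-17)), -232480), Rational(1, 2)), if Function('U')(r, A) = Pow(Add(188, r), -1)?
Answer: Mul(Rational(1, 779), I, Pow(141078394901, Rational(1, 2))) ≈ Mul(482.16, I)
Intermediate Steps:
Function('H')(C) = Mul(Rational(1, 2), Pow(C, -1), Add(-16, C)) (Function('H')(C) = Mul(Add(-16, C), Pow(Mul(2, C), -1)) = Mul(Add(-16, C), Mul(Rational(1, 2), Pow(C, -1))) = Mul(Rational(1, 2), Pow(C, -1), Add(-16, C)))
Pow(Add(Function('U')(591, Function('H')(-17)), -232480), Rational(1, 2)) = Pow(Add(Pow(Add(188, 591), -1), -232480), Rational(1, 2)) = Pow(Add(Pow(779, -1), -232480), Rational(1, 2)) = Pow(Add(Rational(1, 779), -232480), Rational(1, 2)) = Pow(Rational(-181101919, 779), Rational(1, 2)) = Mul(Rational(1, 779), I, Pow(141078394901, Rational(1, 2)))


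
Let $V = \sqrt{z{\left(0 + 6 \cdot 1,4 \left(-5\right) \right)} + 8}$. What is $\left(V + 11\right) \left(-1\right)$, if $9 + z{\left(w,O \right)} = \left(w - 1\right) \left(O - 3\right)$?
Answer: $-11 - 2 i \sqrt{29} \approx -11.0 - 10.77 i$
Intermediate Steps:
$z{\left(w,O \right)} = -9 + \left(-1 + w\right) \left(-3 + O\right)$ ($z{\left(w,O \right)} = -9 + \left(w - 1\right) \left(O - 3\right) = -9 + \left(-1 + w\right) \left(-3 + O\right)$)
$V = 2 i \sqrt{29}$ ($V = \sqrt{\left(-6 - 4 \left(-5\right) - 3 \left(0 + 6 \cdot 1\right) + 4 \left(-5\right) \left(0 + 6 \cdot 1\right)\right) + 8} = \sqrt{\left(-6 - -20 - 3 \left(0 + 6\right) - 20 \left(0 + 6\right)\right) + 8} = \sqrt{\left(-6 + 20 - 18 - 120\right) + 8} = \sqrt{-124 + 8} = \sqrt{-116} = 2 i \sqrt{29} \approx 10.77 i$)
$\left(V + 11\right) \left(-1\right) = \left(2 i \sqrt{29} + 11\right) \left(-1\right) = \left(11 + 2 i \sqrt{29}\right) \left(-1\right) = -11 - 2 i \sqrt{29}$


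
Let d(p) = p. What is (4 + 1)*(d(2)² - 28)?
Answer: -120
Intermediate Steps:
(4 + 1)*(d(2)² - 28) = (4 + 1)*(2² - 28) = 5*(4 - 28) = 5*(-24) = -120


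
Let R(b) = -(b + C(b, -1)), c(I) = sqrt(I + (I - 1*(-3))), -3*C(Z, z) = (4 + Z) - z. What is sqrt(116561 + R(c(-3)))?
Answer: sqrt(1049064 - 6*I*sqrt(3))/3 ≈ 341.41 - 0.0016911*I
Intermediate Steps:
C(Z, z) = -4/3 - Z/3 + z/3 (C(Z, z) = -((4 + Z) - z)/3 = -(4 + Z - z)/3 = -4/3 - Z/3 + z/3)
c(I) = sqrt(3 + 2*I) (c(I) = sqrt(I + (I + 3)) = sqrt(I + (3 + I)) = sqrt(3 + 2*I))
R(b) = 5/3 - 2*b/3 (R(b) = -(b + (-4/3 - b/3 + (1/3)*(-1))) = -(b + (-4/3 - b/3 - 1/3)) = -(b + (-5/3 - b/3)) = -(-5/3 + 2*b/3) = 5/3 - 2*b/3)
sqrt(116561 + R(c(-3))) = sqrt(116561 + (5/3 - 2*sqrt(3 + 2*(-3))/3)) = sqrt(116561 + (5/3 - 2*sqrt(3 - 6)/3)) = sqrt(116561 + (5/3 - 2*I*sqrt(3)/3)) = sqrt(349688/3 - 2*I*sqrt(3)/3)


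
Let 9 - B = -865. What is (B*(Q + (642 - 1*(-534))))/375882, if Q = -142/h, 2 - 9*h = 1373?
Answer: 78347982/28629679 ≈ 2.7366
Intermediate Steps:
h = -457/3 (h = 2/9 - ⅑*1373 = 2/9 - 1373/9 = -457/3 ≈ -152.33)
Q = 426/457 (Q = -142/(-457/3) = -142*(-3/457) = 426/457 ≈ 0.93217)
B = 874 (B = 9 - 1*(-865) = 9 + 865 = 874)
(B*(Q + (642 - 1*(-534))))/375882 = (874*(426/457 + (642 - 1*(-534))))/375882 = (874*(426/457 + (642 + 534)))*(1/375882) = (874*(426/457 + 1176))*(1/375882) = (874*(537858/457))*(1/375882) = (470087892/457)*(1/375882) = 78347982/28629679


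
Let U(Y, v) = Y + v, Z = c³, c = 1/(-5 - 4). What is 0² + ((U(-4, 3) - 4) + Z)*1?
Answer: -3646/729 ≈ -5.0014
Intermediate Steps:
c = -⅑ (c = 1/(-9) = -⅑ ≈ -0.11111)
Z = -1/729 (Z = (-⅑)³ = -1/729 ≈ -0.0013717)
0² + ((U(-4, 3) - 4) + Z)*1 = 0² + (((-4 + 3) - 4) - 1/729)*1 = 0 + ((-1 - 4) - 1/729)*1 = 0 + (-5 - 1/729)*1 = 0 - 3646/729*1 = 0 - 3646/729 = -3646/729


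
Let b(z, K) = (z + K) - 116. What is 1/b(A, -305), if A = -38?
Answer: -1/459 ≈ -0.0021787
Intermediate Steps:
b(z, K) = -116 + K + z (b(z, K) = (K + z) - 116 = -116 + K + z)
1/b(A, -305) = 1/(-116 - 305 - 38) = 1/(-459) = -1/459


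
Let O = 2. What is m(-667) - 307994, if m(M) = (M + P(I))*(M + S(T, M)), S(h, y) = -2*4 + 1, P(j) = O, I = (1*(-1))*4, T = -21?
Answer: 140216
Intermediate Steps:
I = -4 (I = -1*4 = -4)
P(j) = 2
S(h, y) = -7 (S(h, y) = -8 + 1 = -7)
m(M) = (-7 + M)*(2 + M) (m(M) = (M + 2)*(M - 7) = (2 + M)*(-7 + M) = (-7 + M)*(2 + M))
m(-667) - 307994 = (-14 + (-667)² - 5*(-667)) - 307994 = (-14 + 444889 + 3335) - 307994 = 448210 - 307994 = 140216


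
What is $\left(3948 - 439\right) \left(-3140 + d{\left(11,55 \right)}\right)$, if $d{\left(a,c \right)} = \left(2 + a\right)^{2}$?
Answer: $-10425239$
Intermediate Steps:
$\left(3948 - 439\right) \left(-3140 + d{\left(11,55 \right)}\right) = \left(3948 - 439\right) \left(-3140 + \left(2 + 11\right)^{2}\right) = 3509 \left(-3140 + 13^{2}\right) = 3509 \left(-3140 + 169\right) = 3509 \left(-2971\right) = -10425239$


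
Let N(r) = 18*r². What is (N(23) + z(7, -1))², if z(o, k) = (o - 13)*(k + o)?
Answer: 89984196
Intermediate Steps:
z(o, k) = (-13 + o)*(k + o)
(N(23) + z(7, -1))² = (18*23² + (7² - 13*(-1) - 13*7 - 1*7))² = (18*529 + (49 + 13 - 91 - 7))² = (9522 - 36)² = 9486² = 89984196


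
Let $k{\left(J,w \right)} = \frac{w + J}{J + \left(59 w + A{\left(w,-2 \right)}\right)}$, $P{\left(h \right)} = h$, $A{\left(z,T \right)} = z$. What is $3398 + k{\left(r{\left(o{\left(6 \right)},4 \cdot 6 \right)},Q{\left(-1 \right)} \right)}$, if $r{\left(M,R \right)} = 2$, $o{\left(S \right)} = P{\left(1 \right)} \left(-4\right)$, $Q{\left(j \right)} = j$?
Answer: $\frac{197083}{58} \approx 3398.0$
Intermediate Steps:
$o{\left(S \right)} = -4$ ($o{\left(S \right)} = 1 \left(-4\right) = -4$)
$k{\left(J,w \right)} = \frac{J + w}{J + 60 w}$ ($k{\left(J,w \right)} = \frac{w + J}{J + \left(59 w + w\right)} = \frac{J + w}{J + 60 w}$)
$3398 + k{\left(r{\left(o{\left(6 \right)},4 \cdot 6 \right)},Q{\left(-1 \right)} \right)} = 3398 + \frac{2 - 1}{2 + 60 \left(-1\right)} = 3398 + \frac{1}{2 - 60} \cdot 1 = 3398 + \frac{1}{-58} \cdot 1 = 3398 - \frac{1}{58} = \frac{197083}{58}$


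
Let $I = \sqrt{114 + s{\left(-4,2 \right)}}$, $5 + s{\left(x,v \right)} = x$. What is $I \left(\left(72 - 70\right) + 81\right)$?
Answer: $83 \sqrt{105} \approx 850.5$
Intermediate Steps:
$s{\left(x,v \right)} = -5 + x$
$I = \sqrt{105}$ ($I = \sqrt{114 - 9} = \sqrt{105} \approx 10.247$)
$I \left(\left(72 - 70\right) + 81\right) = \sqrt{105} \left(\left(72 - 70\right) + 81\right) = \sqrt{105} \left(2 + 81\right) = \sqrt{105} \cdot 83 = 83 \sqrt{105}$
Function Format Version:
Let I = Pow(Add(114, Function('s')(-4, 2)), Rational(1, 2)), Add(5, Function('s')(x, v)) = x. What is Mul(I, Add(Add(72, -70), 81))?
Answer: Mul(83, Pow(105, Rational(1, 2))) ≈ 850.50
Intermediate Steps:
Function('s')(x, v) = Add(-5, x)
I = Pow(105, Rational(1, 2)) (I = Pow(Add(114, Add(-5, -4)), Rational(1, 2)) = Pow(Add(114, -9), Rational(1, 2)) = Pow(105, Rational(1, 2)) ≈ 10.247)
Mul(I, Add(Add(72, -70), 81)) = Mul(Pow(105, Rational(1, 2)), Add(Add(72, -70), 81)) = Mul(Pow(105, Rational(1, 2)), Add(2, 81)) = Mul(Pow(105, Rational(1, 2)), 83) = Mul(83, Pow(105, Rational(1, 2)))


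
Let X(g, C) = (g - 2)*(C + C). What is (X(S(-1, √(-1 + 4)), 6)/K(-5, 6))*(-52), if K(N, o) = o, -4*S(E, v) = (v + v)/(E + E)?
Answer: 208 - 26*√3 ≈ 162.97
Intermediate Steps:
S(E, v) = -v/(4*E) (S(E, v) = -(v + v)/(4*(E + E)) = -2*v/(4*(2*E)) = -2*v*1/(2*E)/4 = -v/(4*E))
X(g, C) = 2*C*(-2 + g) (X(g, C) = (-2 + g)*(2*C) = 2*C*(-2 + g))
(X(S(-1, √(-1 + 4)), 6)/K(-5, 6))*(-52) = ((2*6*(-2 - ¼*√(-1 + 4)/(-1)))/6)*(-52) = ((2*6*(-2 - ¼*√3*(-1)))*(⅙))*(-52) = ((2*6*(-2 + √3/4))*(⅙))*(-52) = ((-24 + 3*√3)*(⅙))*(-52) = (-4 + √3/2)*(-52) = 208 - 26*√3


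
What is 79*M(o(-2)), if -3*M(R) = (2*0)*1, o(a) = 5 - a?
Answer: 0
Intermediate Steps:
M(R) = 0 (M(R) = -2*0/3 = -0 = -⅓*0 = 0)
79*M(o(-2)) = 79*0 = 0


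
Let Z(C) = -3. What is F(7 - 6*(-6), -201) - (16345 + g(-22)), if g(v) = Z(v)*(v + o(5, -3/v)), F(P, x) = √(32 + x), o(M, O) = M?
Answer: -16396 + 13*I ≈ -16396.0 + 13.0*I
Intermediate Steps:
g(v) = -15 - 3*v (g(v) = -3*(v + 5) = -3*(5 + v) = -15 - 3*v)
F(7 - 6*(-6), -201) - (16345 + g(-22)) = √(32 - 201) - (16345 + (-15 - 3*(-22))) = √(-169) - (16345 + (-15 + 66)) = 13*I - (16345 + 51) = 13*I - 1*16396 = 13*I - 16396 = -16396 + 13*I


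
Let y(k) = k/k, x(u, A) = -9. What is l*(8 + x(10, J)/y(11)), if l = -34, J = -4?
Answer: 34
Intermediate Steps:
y(k) = 1
l*(8 + x(10, J)/y(11)) = -34*(8 - 9/1) = -34*(8 - 9*1) = -34*(8 - 9) = -34*(-1) = 34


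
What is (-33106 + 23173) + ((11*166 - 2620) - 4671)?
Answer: -15398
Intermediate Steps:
(-33106 + 23173) + ((11*166 - 2620) - 4671) = -9933 + ((1826 - 2620) - 4671) = -9933 + (-794 - 4671) = -9933 - 5465 = -15398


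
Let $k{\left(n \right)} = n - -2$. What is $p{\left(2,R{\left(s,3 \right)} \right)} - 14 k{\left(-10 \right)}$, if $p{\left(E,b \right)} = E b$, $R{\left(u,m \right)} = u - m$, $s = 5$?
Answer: $116$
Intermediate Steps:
$k{\left(n \right)} = 2 + n$ ($k{\left(n \right)} = n + 2 = 2 + n$)
$p{\left(2,R{\left(s,3 \right)} \right)} - 14 k{\left(-10 \right)} = 2 \left(5 - 3\right) - 14 \left(2 - 10\right) = 2 \left(5 - 3\right) - -112 = 2 \cdot 2 + 112 = 4 + 112 = 116$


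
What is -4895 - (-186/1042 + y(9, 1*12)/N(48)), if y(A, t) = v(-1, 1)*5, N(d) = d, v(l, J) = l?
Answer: -122407091/25008 ≈ -4894.7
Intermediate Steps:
y(A, t) = -5 (y(A, t) = -1*5 = -5)
-4895 - (-186/1042 + y(9, 1*12)/N(48)) = -4895 - (-186/1042 - 5/48) = -4895 - (-186*1/1042 - 5*1/48) = -4895 - (-93/521 - 5/48) = -4895 - 1*(-7069/25008) = -4895 + 7069/25008 = -122407091/25008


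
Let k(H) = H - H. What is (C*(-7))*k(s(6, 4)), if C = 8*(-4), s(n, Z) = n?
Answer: 0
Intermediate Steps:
C = -32
k(H) = 0
(C*(-7))*k(s(6, 4)) = -32*(-7)*0 = 224*0 = 0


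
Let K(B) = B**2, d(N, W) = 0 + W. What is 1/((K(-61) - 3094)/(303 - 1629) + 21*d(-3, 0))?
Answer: -442/209 ≈ -2.1148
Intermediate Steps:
d(N, W) = W
1/((K(-61) - 3094)/(303 - 1629) + 21*d(-3, 0)) = 1/(((-61)**2 - 3094)/(303 - 1629) + 21*0) = 1/((3721 - 3094)/(-1326) + 0) = 1/(627*(-1/1326) + 0) = 1/(-209/442 + 0) = 1/(-209/442) = -442/209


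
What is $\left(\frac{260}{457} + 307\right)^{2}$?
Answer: $\frac{19756832481}{208849} \approx 94599.0$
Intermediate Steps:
$\left(\frac{260}{457} + 307\right)^{2} = \left(\frac{140559}{457}\right)^{2} = \frac{19756832481}{208849}$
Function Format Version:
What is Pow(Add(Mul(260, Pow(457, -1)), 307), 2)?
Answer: Rational(19756832481, 208849) ≈ 94599.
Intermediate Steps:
Pow(Add(Mul(260, Pow(457, -1)), 307), 2) = Pow(Add(Mul(260, Rational(1, 457)), 307), 2) = Pow(Add(Rational(260, 457), 307), 2) = Pow(Rational(140559, 457), 2) = Rational(19756832481, 208849)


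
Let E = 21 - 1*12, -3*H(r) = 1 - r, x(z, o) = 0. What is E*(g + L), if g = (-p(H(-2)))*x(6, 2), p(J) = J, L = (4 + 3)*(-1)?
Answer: -63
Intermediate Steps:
L = -7 (L = 7*(-1) = -7)
H(r) = -⅓ + r/3 (H(r) = -(1 - r)/3 = -⅓ + r/3)
g = 0 (g = -(-⅓ + (⅓)*(-2))*0 = -(-⅓ - ⅔)*0 = -1*(-1)*0 = 1*0 = 0)
E = 9 (E = 21 - 12 = 9)
E*(g + L) = 9*(0 - 7) = 9*(-7) = -63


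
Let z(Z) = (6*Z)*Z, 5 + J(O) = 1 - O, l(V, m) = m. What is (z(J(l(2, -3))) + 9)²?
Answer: 225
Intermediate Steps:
J(O) = -4 - O (J(O) = -5 + (1 - O) = -4 - O)
z(Z) = 6*Z²
(z(J(l(2, -3))) + 9)² = (6*(-4 - 1*(-3))² + 9)² = (6*(-4 + 3)² + 9)² = (6*(-1)² + 9)² = (6*1 + 9)² = (6 + 9)² = 15² = 225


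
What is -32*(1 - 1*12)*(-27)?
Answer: -9504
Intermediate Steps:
-32*(1 - 1*12)*(-27) = -32*(1 - 12)*(-27) = -32*(-11)*(-27) = 352*(-27) = -9504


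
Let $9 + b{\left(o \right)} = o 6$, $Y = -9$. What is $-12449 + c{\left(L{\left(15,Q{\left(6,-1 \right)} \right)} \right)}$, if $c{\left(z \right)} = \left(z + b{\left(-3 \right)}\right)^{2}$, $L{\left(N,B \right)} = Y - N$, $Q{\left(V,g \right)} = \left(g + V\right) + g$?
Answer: $-9848$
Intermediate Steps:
$Q{\left(V,g \right)} = V + 2 g$ ($Q{\left(V,g \right)} = \left(V + g\right) + g = V + 2 g$)
$b{\left(o \right)} = -9 + 6 o$ ($b{\left(o \right)} = -9 + o 6 = -9 + 6 o$)
$L{\left(N,B \right)} = -9 - N$
$c{\left(z \right)} = \left(-27 + z\right)^{2}$ ($c{\left(z \right)} = \left(z + \left(-9 + 6 \left(-3\right)\right)\right)^{2} = \left(z - 27\right)^{2} = \left(-27 + z\right)^{2}$)
$-12449 + c{\left(L{\left(15,Q{\left(6,-1 \right)} \right)} \right)} = -12449 + \left(-27 - 24\right)^{2} = -12449 + \left(-51\right)^{2} = -12449 + 2601 = -9848$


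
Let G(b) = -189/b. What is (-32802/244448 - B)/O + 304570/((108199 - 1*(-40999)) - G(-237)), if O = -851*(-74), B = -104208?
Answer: 47902615812922267/12960074674746272 ≈ 3.6962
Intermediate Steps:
O = 62974
(-32802/244448 - B)/O + 304570/((108199 - 1*(-40999)) - G(-237)) = (-32802/244448 - 1*(-104208))/62974 + 304570/((108199 - 1*(-40999)) - (-189)/(-237)) = (-32802*1/244448 + 104208)*(1/62974) + 304570/((108199 + 40999) - (-189)*(-1)/237) = (-16401/122224 + 104208)*(1/62974) + 304570/(149198 - 1*63/79) = (12736702191/122224)*(1/62974) + 304570/(149198 - 63/79) = 12736702191/7696934176 + 304570/(11786579/79) = 12736702191/7696934176 + 304570*(79/11786579) = 12736702191/7696934176 + 3437290/1683797 = 47902615812922267/12960074674746272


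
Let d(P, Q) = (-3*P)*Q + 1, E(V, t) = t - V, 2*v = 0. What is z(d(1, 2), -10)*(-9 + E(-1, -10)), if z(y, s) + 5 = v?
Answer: 90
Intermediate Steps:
v = 0 (v = (½)*0 = 0)
d(P, Q) = 1 - 3*P*Q (d(P, Q) = -3*P*Q + 1 = 1 - 3*P*Q)
z(y, s) = -5 (z(y, s) = -5 + 0 = -5)
z(d(1, 2), -10)*(-9 + E(-1, -10)) = -5*(-9 + (-10 - 1*(-1))) = -5*(-9 + (-10 + 1)) = -5*(-9 - 9) = -5*(-18) = 90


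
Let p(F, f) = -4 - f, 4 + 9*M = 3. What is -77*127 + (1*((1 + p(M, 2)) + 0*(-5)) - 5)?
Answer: -9789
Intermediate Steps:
M = -1/9 (M = -4/9 + (1/9)*3 = -4/9 + 1/3 = -1/9 ≈ -0.11111)
-77*127 + (1*((1 + p(M, 2)) + 0*(-5)) - 5) = -77*127 + (1*((1 + (-4 - 1*2)) + 0*(-5)) - 5) = -9779 + (1*((1 + (-4 - 2)) + 0) - 5) = -9779 + (1*((1 - 6) + 0) - 5) = -9779 + (1*(-5 + 0) - 5) = -9779 + (1*(-5) - 5) = -9779 + (-5 - 5) = -9779 - 10 = -9789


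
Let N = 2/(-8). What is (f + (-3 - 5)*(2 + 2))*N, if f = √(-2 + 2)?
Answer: 8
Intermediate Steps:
f = 0 (f = √0 = 0)
N = -¼ (N = 2*(-⅛) = -¼ ≈ -0.25000)
(f + (-3 - 5)*(2 + 2))*N = (0 + (-3 - 5)*(2 + 2))*(-¼) = (0 - 8*4)*(-¼) = (0 - 32)*(-¼) = -32*(-¼) = 8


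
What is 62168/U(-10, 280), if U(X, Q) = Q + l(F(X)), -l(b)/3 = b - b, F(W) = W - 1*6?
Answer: 7771/35 ≈ 222.03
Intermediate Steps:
F(W) = -6 + W (F(W) = W - 6 = -6 + W)
l(b) = 0 (l(b) = -3*(b - b) = -3*0 = 0)
U(X, Q) = Q (U(X, Q) = Q + 0 = Q)
62168/U(-10, 280) = 62168/280 = 62168*(1/280) = 7771/35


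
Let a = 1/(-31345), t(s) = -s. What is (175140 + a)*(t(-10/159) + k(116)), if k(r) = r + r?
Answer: 202561286206502/4983855 ≈ 4.0644e+7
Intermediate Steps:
k(r) = 2*r
a = -1/31345 ≈ -3.1903e-5
(175140 + a)*(t(-10/159) + k(116)) = (175140 - 1/31345)*(-(-10)/159 + 2*116) = 5489763299*(-(-10)/159 + 232)/31345 = 5489763299*(-1*(-10/159) + 232)/31345 = 5489763299*(10/159 + 232)/31345 = (5489763299/31345)*(36898/159) = 202561286206502/4983855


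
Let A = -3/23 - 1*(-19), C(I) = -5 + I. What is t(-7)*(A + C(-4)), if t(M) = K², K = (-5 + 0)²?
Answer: 141875/23 ≈ 6168.5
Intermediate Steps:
A = 434/23 (A = -3*1/23 + 19 = -3/23 + 19 = 434/23 ≈ 18.870)
K = 25 (K = (-5)² = 25)
t(M) = 625 (t(M) = 25² = 625)
t(-7)*(A + C(-4)) = 625*(434/23 + (-5 - 4)) = 625*(434/23 - 9) = 625*(227/23) = 141875/23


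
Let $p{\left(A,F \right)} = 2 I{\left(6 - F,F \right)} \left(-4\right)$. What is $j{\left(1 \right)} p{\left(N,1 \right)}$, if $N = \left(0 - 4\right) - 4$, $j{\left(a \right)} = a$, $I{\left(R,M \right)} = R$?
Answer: $-40$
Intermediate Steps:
$N = -8$ ($N = -4 - 4 = -8$)
$p{\left(A,F \right)} = -48 + 8 F$ ($p{\left(A,F \right)} = 2 \left(6 - F\right) \left(-4\right) = \left(12 - 2 F\right) \left(-4\right) = -48 + 8 F$)
$j{\left(1 \right)} p{\left(N,1 \right)} = 1 \left(-48 + 8 \cdot 1\right) = 1 \left(-48 + 8\right) = 1 \left(-40\right) = -40$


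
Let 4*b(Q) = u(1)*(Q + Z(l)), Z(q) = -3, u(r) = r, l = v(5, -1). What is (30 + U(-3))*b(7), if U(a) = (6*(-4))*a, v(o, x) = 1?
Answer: 102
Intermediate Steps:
l = 1
b(Q) = -¾ + Q/4 (b(Q) = (1*(Q - 3))/4 = (1*(-3 + Q))/4 = (-3 + Q)/4 = -¾ + Q/4)
U(a) = -24*a
(30 + U(-3))*b(7) = (30 - 24*(-3))*(-¾ + (¼)*7) = (30 + 72)*(-¾ + 7/4) = 102*1 = 102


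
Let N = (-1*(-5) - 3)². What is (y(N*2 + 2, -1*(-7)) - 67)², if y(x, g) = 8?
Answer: 3481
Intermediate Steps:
N = 4 (N = (5 - 3)² = 2² = 4)
(y(N*2 + 2, -1*(-7)) - 67)² = (8 - 67)² = (-59)² = 3481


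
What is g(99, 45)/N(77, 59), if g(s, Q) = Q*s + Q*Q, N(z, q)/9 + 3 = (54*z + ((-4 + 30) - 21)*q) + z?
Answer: 80/503 ≈ 0.15905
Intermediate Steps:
N(z, q) = -27 + 45*q + 495*z (N(z, q) = -27 + 9*((54*z + ((-4 + 30) - 21)*q) + z) = -27 + 9*((54*z + (26 - 21)*q) + z) = -27 + 9*((54*z + 5*q) + z) = -27 + 9*((5*q + 54*z) + z) = -27 + 9*(5*q + 55*z) = -27 + (45*q + 495*z) = -27 + 45*q + 495*z)
g(s, Q) = Q² + Q*s (g(s, Q) = Q*s + Q² = Q² + Q*s)
g(99, 45)/N(77, 59) = (45*(45 + 99))/(-27 + 45*59 + 495*77) = (45*144)/(-27 + 2655 + 38115) = 6480/40743 = 6480*(1/40743) = 80/503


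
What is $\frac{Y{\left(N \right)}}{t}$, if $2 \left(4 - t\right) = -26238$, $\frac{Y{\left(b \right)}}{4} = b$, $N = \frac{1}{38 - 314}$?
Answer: $- \frac{1}{905487} \approx -1.1044 \cdot 10^{-6}$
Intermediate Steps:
$N = - \frac{1}{276}$ ($N = \frac{1}{-276} = - \frac{1}{276} \approx -0.0036232$)
$Y{\left(b \right)} = 4 b$
$t = 13123$ ($t = 4 - -13119 = 4 + 13119 = 13123$)
$\frac{Y{\left(N \right)}}{t} = \frac{4 \left(- \frac{1}{276}\right)}{13123} = \left(- \frac{1}{69}\right) \frac{1}{13123} = - \frac{1}{905487}$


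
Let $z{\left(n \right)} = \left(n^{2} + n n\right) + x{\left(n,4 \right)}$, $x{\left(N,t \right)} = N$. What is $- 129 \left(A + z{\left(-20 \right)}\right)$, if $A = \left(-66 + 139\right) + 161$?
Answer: $-130806$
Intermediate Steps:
$A = 234$ ($A = 73 + 161 = 234$)
$z{\left(n \right)} = n + 2 n^{2}$ ($z{\left(n \right)} = \left(n^{2} + n n\right) + n = \left(n^{2} + n^{2}\right) + n = 2 n^{2} + n = n + 2 n^{2}$)
$- 129 \left(A + z{\left(-20 \right)}\right) = - 129 \left(234 - 20 \left(1 + 2 \left(-20\right)\right)\right) = - 129 \left(234 - 20 \left(1 - 40\right)\right) = - 129 \left(234 - -780\right) = - 129 \left(234 + 780\right) = \left(-129\right) 1014 = -130806$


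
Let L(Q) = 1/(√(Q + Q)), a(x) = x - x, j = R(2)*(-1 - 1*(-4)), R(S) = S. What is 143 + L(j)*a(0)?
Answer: 143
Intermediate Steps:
j = 6 (j = 2*(-1 - 1*(-4)) = 2*(-1 + 4) = 2*3 = 6)
a(x) = 0
L(Q) = √2/(2*√Q) (L(Q) = 1/(√(2*Q)) = 1/(√2*√Q) = √2/(2*√Q))
143 + L(j)*a(0) = 143 + (√2/(2*√6))*0 = 143 + (√2*(√6/6)/2)*0 = 143 + (√3/6)*0 = 143 + 0 = 143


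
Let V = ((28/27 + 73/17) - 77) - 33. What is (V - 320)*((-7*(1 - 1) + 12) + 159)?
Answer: -3703537/51 ≈ -72618.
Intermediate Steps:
V = -48043/459 (V = ((28*(1/27) + 73*(1/17)) - 77) - 33 = ((28/27 + 73/17) - 77) - 33 = (2447/459 - 77) - 33 = -32896/459 - 33 = -48043/459 ≈ -104.67)
(V - 320)*((-7*(1 - 1) + 12) + 159) = (-48043/459 - 320)*((-7*(1 - 1) + 12) + 159) = -194923*((-7*0 + 12) + 159)/459 = -194923*((0 + 12) + 159)/459 = -194923*(12 + 159)/459 = -194923/459*171 = -3703537/51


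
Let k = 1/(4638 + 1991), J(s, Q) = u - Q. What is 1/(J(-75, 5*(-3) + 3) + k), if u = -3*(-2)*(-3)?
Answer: -6629/39773 ≈ -0.16667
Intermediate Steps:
u = -18 (u = 6*(-3) = -18)
J(s, Q) = -18 - Q
k = 1/6629 ≈ 0.00015085
1/(J(-75, 5*(-3) + 3) + k) = 1/((-18 - (5*(-3) + 3)) + 1/6629) = 1/((-18 - (-15 + 3)) + 1/6629) = 1/((-18 - 1*(-12)) + 1/6629) = 1/((-18 + 12) + 1/6629) = 1/(-6 + 1/6629) = 1/(-39773/6629) = -6629/39773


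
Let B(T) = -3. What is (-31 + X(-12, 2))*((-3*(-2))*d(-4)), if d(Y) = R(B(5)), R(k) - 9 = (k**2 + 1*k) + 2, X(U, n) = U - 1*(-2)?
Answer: -4182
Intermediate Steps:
X(U, n) = 2 + U (X(U, n) = U + 2 = 2 + U)
R(k) = 11 + k + k**2 (R(k) = 9 + ((k**2 + 1*k) + 2) = 9 + ((k**2 + k) + 2) = 9 + ((k + k**2) + 2) = 9 + (2 + k + k**2) = 11 + k + k**2)
d(Y) = 17 (d(Y) = 11 - 3 + (-3)**2 = 11 - 3 + 9 = 17)
(-31 + X(-12, 2))*((-3*(-2))*d(-4)) = (-31 + (2 - 12))*(-3*(-2)*17) = (-31 - 10)*(6*17) = -41*102 = -4182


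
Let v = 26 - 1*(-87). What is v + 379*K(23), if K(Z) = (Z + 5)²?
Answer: 297249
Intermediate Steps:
K(Z) = (5 + Z)²
v = 113 (v = 26 + 87 = 113)
v + 379*K(23) = 113 + 379*(5 + 23)² = 113 + 379*28² = 113 + 379*784 = 113 + 297136 = 297249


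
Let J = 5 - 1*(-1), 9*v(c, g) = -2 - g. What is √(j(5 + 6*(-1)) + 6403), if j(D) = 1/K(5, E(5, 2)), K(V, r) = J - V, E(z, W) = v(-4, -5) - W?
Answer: 2*√1601 ≈ 80.025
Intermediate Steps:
v(c, g) = -2/9 - g/9 (v(c, g) = (-2 - g)/9 = -2/9 - g/9)
J = 6 (J = 5 + 1 = 6)
E(z, W) = ⅓ - W (E(z, W) = (-2/9 - ⅑*(-5)) - W = (-2/9 + 5/9) - W = ⅓ - W)
K(V, r) = 6 - V
j(D) = 1 (j(D) = 1/(6 - 1*5) = 1/(6 - 5) = 1/1 = 1)
√(j(5 + 6*(-1)) + 6403) = √(1 + 6403) = √6404 = 2*√1601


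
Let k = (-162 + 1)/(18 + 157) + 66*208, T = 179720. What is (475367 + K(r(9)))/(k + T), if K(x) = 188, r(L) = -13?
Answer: 11888875/4836177 ≈ 2.4583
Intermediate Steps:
k = 343177/25 (k = -161/175 + 13728 = -161*1/175 + 13728 = -23/25 + 13728 = 343177/25 ≈ 13727.)
(475367 + K(r(9)))/(k + T) = (475367 + 188)/(343177/25 + 179720) = 475555/(4836177/25) = 475555*(25/4836177) = 11888875/4836177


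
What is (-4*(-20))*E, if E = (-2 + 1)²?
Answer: 80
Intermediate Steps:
E = 1 (E = (-1)² = 1)
(-4*(-20))*E = -4*(-20)*1 = 80*1 = 80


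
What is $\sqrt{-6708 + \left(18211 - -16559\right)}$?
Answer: $3 \sqrt{3118} \approx 167.52$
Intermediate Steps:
$\sqrt{-6708 + \left(18211 - -16559\right)} = \sqrt{-6708 + \left(18211 + 16559\right)} = \sqrt{-6708 + 34770} = \sqrt{28062} = 3 \sqrt{3118}$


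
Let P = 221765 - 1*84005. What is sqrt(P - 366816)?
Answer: 8*I*sqrt(3579) ≈ 478.6*I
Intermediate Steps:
P = 137760 (P = 221765 - 84005 = 137760)
sqrt(P - 366816) = sqrt(137760 - 366816) = sqrt(-229056) = 8*I*sqrt(3579)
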